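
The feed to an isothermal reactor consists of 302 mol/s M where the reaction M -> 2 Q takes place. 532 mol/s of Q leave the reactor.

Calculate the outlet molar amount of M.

For Q: n = n₀ + 2ξ → 532 = 0 + 2ξ, giving ξ = 266 mol/s.
Outlet amounts (n = n₀ + ν ξ):
  M: 302 − 1(266) = 36
  Q: 0 + 2(266) = 532

36 mol/s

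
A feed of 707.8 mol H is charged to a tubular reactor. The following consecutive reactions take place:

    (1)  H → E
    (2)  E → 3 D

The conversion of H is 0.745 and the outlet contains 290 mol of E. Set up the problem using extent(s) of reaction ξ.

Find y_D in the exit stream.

Conversion of H: H consumed = 1ξ₁ = 0.745 × 707.8 → ξ₁ = 527.3 mol.
E balance: n_E = 0 + 1ξ₁ − 1ξ₂ = 290 → ξ₂ = (1·527.3 − 290)/1 = 237.3 mol.
Outlet amounts (n = n₀ + Σ ν·ξ):
  H: 707.8 − 1(527.3) = 180.5
  E: 0 + 1(527.3) − 1(237.3) = 290
  D: 0 + 3(237.3) = 711.9
Total out = 1182 mol; y_D = 711.9 / 1182 = 0.6021.

0.602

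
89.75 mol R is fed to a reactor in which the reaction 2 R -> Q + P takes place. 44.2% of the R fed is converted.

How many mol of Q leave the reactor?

19.8 mol

R reacted = 0.442 × 89.75 = 39.67 mol; ν_R = −2, so ξ = 39.67/2 = 19.83 mol.
Outlet amounts (n = n₀ + ν ξ):
  R: 89.75 − 2(19.83) = 50.08
  Q: 0 + 1(19.83) = 19.83
  P: 0 + 1(19.83) = 19.83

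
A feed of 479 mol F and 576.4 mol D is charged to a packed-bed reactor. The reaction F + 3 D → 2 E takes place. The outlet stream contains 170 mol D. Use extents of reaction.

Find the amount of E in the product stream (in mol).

271 mol

For D: n = n₀ − 3ξ → 170 = 576.4 − 3ξ, giving ξ = 135.5 mol.
Outlet amounts (n = n₀ + ν ξ):
  F: 479 − 1(135.5) = 343.5
  D: 576.4 − 3(135.5) = 170
  E: 0 + 2(135.5) = 270.9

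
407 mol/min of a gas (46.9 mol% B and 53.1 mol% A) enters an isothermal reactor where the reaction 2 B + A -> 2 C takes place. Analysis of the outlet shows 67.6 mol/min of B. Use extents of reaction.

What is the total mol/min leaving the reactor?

For B: n = n₀ − 2ξ → 67.6 = 190.9 − 2ξ, giving ξ = 61.64 mol/min.
Outlet amounts (n = n₀ + ν ξ):
  B: 190.9 − 2(61.64) = 67.6
  A: 216.1 − 1(61.64) = 154.5
  C: 0 + 2(61.64) = 123.3
Total out = 67.6 + 154.5 + 123.3 = 345.4 mol/min.

345 mol/min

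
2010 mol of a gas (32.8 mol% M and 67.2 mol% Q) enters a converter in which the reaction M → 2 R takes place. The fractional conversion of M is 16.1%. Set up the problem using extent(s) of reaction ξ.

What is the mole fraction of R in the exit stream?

0.1

M reacted = 0.161 × 659.3 = 106.1 mol; ν_M = −1, so ξ = 106.1/1 = 106.1 mol.
Outlet amounts (n = n₀ + ν ξ):
  M: 659.3 − 1(106.1) = 553.1
  R: 0 + 2(106.1) = 212.3
  Q: 1351 (inert)
Total out = 2116 mol; y_R = 212.3 / 2116 = 0.1003.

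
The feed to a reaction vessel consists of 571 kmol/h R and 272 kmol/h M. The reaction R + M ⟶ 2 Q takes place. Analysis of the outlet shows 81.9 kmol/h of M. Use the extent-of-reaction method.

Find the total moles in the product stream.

For M: n = n₀ − 1ξ → 81.9 = 272 − 1ξ, giving ξ = 190.1 kmol/h.
Outlet amounts (n = n₀ + ν ξ):
  R: 571 − 1(190.1) = 380.9
  M: 272 − 1(190.1) = 81.9
  Q: 0 + 2(190.1) = 380.2
Total out = 380.9 + 81.9 + 380.2 = 843 kmol/h.

843 kmol/h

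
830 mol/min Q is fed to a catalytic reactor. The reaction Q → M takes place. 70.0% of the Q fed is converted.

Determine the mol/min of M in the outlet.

Q reacted = 0.7 × 830 = 581 mol/min; ν_Q = −1, so ξ = 581/1 = 581 mol/min.
Outlet amounts (n = n₀ + ν ξ):
  Q: 830 − 1(581) = 249
  M: 0 + 1(581) = 581

581 mol/min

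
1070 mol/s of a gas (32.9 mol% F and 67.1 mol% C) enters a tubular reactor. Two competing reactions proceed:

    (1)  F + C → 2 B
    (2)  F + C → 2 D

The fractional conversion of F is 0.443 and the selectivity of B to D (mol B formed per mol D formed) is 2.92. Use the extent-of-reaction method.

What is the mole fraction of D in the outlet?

Conversion of F: F consumed = 0.443 × 352 = 155.9 mol/s = 1ξ₁ + 1ξ₂.
Selectivity: 2ξ₁ / (2ξ₂) = 2.92 → ξ₁ = 2.92 ξ₂.
Substitute: (1·2.92 + 1) ξ₂ = 155.9 → ξ₂ = 39.78 mol/s, ξ₁ = 116.2 mol/s.
Outlet amounts (n = n₀ + Σ ν·ξ):
  F: 352 − 1(116.2) − 1(39.78) = 196.1
  C: 718 − 1(116.2) − 1(39.78) = 562
  B: 0 + 2(116.2) = 232.3
  D: 0 + 2(39.78) = 79.57
Total out = 1070 mol/s; y_D = 79.57 / 1070 = 0.07436.

0.0744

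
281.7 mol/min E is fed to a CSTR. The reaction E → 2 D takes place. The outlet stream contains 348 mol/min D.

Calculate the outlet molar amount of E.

108 mol/min

For D: n = n₀ + 2ξ → 348 = 0 + 2ξ, giving ξ = 174 mol/min.
Outlet amounts (n = n₀ + ν ξ):
  E: 281.7 − 1(174) = 107.7
  D: 0 + 2(174) = 348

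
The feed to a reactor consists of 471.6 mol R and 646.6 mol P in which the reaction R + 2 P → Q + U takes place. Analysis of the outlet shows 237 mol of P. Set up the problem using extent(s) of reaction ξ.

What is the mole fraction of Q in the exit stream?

0.224

For P: n = n₀ − 2ξ → 237 = 646.6 − 2ξ, giving ξ = 204.8 mol.
Outlet amounts (n = n₀ + ν ξ):
  R: 471.6 − 1(204.8) = 266.8
  P: 646.6 − 2(204.8) = 237
  Q: 0 + 1(204.8) = 204.8
  U: 0 + 1(204.8) = 204.8
Total out = 913.4 mol; y_Q = 204.8 / 913.4 = 0.2242.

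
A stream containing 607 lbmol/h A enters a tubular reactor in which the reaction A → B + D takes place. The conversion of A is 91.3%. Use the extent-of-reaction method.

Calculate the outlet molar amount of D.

A reacted = 0.913 × 607 = 554.2 lbmol/h; ν_A = −1, so ξ = 554.2/1 = 554.2 lbmol/h.
Outlet amounts (n = n₀ + ν ξ):
  A: 607 − 1(554.2) = 52.81
  B: 0 + 1(554.2) = 554.2
  D: 0 + 1(554.2) = 554.2

554 lbmol/h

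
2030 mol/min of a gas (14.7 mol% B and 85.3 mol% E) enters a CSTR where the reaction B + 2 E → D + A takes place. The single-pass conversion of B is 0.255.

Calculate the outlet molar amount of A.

76.1 mol/min

B reacted = 0.255 × 298.4 = 76.09 mol/min; ν_B = −1, so ξ = 76.09/1 = 76.09 mol/min.
Outlet amounts (n = n₀ + ν ξ):
  B: 298.4 − 1(76.09) = 222.3
  E: 1732 − 2(76.09) = 1579
  D: 0 + 1(76.09) = 76.09
  A: 0 + 1(76.09) = 76.09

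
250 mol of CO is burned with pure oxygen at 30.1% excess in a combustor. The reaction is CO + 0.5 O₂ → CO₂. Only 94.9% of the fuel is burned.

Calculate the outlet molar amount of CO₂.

Stoichiometric O₂ = 0.5 × 250 = 125 mol; O₂ fed = 125 × 1.301 = 162.6 mol.
Fuel reacted = 0.949 × 250 → ξ = 237.2 mol.
Outlet (n = n₀ + ν ξ):
  CO: 250 − 1(237.2) = 12.75
  O₂: 162.6 − 0.5(237.2) = 44
  CO₂: 0 + 1(237.2) = 237.2

237 mol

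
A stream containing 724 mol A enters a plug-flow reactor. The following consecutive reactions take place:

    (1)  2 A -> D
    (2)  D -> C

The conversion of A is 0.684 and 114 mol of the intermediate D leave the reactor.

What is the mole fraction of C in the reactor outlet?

Conversion of A: A consumed = 2ξ₁ = 0.684 × 724 → ξ₁ = 247.6 mol.
D balance: n_D = 0 + 1ξ₁ − 1ξ₂ = 114 → ξ₂ = (1·247.6 − 114)/1 = 133.6 mol.
Outlet amounts (n = n₀ + Σ ν·ξ):
  A: 724 − 2(247.6) = 228.8
  D: 0 + 1(247.6) − 1(133.6) = 114
  C: 0 + 1(133.6) = 133.6
Total out = 476.4 mol; y_C = 133.6 / 476.4 = 0.2805.

0.28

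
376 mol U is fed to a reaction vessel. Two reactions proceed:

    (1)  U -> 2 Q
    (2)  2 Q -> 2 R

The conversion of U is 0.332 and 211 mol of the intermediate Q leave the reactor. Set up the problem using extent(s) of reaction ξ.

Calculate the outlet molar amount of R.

38.7 mol

Conversion of U: U consumed = 1ξ₁ = 0.332 × 376 → ξ₁ = 124.8 mol.
Q balance: n_Q = 0 + 2ξ₁ − 2ξ₂ = 211 → ξ₂ = (2·124.8 − 211)/2 = 19.33 mol.
Outlet amounts (n = n₀ + Σ ν·ξ):
  U: 376 − 1(124.8) = 251.2
  Q: 0 + 2(124.8) − 2(19.33) = 211
  R: 0 + 2(19.33) = 38.66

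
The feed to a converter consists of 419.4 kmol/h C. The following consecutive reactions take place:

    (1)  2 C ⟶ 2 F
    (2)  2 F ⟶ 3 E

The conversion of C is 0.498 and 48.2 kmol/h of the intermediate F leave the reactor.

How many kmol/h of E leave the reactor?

Conversion of C: C consumed = 2ξ₁ = 0.498 × 419.4 → ξ₁ = 104.4 kmol/h.
F balance: n_F = 0 + 2ξ₁ − 2ξ₂ = 48.2 → ξ₂ = (2·104.4 − 48.2)/2 = 80.33 kmol/h.
Outlet amounts (n = n₀ + Σ ν·ξ):
  C: 419.4 − 2(104.4) = 210.5
  F: 0 + 2(104.4) − 2(80.33) = 48.2
  E: 0 + 3(80.33) = 241

241 kmol/h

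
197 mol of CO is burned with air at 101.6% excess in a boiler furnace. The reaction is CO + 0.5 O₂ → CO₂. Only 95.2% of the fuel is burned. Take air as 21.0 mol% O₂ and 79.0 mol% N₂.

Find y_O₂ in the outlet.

0.0999

Stoichiometric O₂ = 0.5 × 197 = 98.5 mol; O₂ fed = 98.5 × 2.016 = 198.6 mol.
N₂ fed = 198.6 × 79/21 = 747 mol.
Fuel reacted = 0.952 × 197 → ξ = 187.5 mol.
Outlet (n = n₀ + ν ξ):
  CO: 197 − 1(187.5) = 9.456
  O₂: 198.6 − 0.5(187.5) = 104.8
  N₂: 747 (inert)
  CO₂: 0 + 1(187.5) = 187.5
Total out = 1049 mol; y_O₂ = 104.8 / 1049 = 0.09992.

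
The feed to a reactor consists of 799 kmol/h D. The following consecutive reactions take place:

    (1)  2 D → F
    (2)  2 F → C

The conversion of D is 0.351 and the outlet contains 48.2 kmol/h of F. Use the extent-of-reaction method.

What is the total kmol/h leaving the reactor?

613 kmol/h

Conversion of D: D consumed = 2ξ₁ = 0.351 × 799 → ξ₁ = 140.2 kmol/h.
F balance: n_F = 0 + 1ξ₁ − 2ξ₂ = 48.2 → ξ₂ = (1·140.2 − 48.2)/2 = 46.01 kmol/h.
Outlet amounts (n = n₀ + Σ ν·ξ):
  D: 799 − 2(140.2) = 518.6
  F: 0 + 1(140.2) − 2(46.01) = 48.2
  C: 0 + 1(46.01) = 46.01
Total out = 518.6 + 48.2 + 46.01 = 612.8 kmol/h.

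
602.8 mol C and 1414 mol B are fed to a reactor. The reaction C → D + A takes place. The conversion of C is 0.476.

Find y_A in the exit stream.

C reacted = 0.476 × 602.8 = 286.9 mol; ν_C = −1, so ξ = 286.9/1 = 286.9 mol.
Outlet amounts (n = n₀ + ν ξ):
  C: 602.8 − 1(286.9) = 315.9
  D: 0 + 1(286.9) = 286.9
  A: 0 + 1(286.9) = 286.9
  B: 1414 (inert)
Total out = 2304 mol; y_A = 286.9 / 2304 = 0.1246.

0.125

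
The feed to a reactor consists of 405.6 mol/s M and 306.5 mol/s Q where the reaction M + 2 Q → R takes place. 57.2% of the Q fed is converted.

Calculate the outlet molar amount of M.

318 mol/s

Q reacted = 0.572 × 306.5 = 175.3 mol/s; ν_Q = −2, so ξ = 175.3/2 = 87.66 mol/s.
Outlet amounts (n = n₀ + ν ξ):
  M: 405.6 − 1(87.66) = 317.9
  Q: 306.5 − 2(87.66) = 131.2
  R: 0 + 1(87.66) = 87.66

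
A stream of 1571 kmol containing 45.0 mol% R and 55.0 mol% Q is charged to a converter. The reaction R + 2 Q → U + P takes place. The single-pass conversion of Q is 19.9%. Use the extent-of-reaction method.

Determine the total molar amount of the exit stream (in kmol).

1490 kmol

Q reacted = 0.199 × 864 = 171.9 kmol; ν_Q = −2, so ξ = 171.9/2 = 85.97 kmol.
Outlet amounts (n = n₀ + ν ξ):
  R: 707 − 1(85.97) = 621
  Q: 864 − 2(85.97) = 692.1
  U: 0 + 1(85.97) = 85.97
  P: 0 + 1(85.97) = 85.97
Total out = 621 + 692.1 + 85.97 + 85.97 = 1485 kmol.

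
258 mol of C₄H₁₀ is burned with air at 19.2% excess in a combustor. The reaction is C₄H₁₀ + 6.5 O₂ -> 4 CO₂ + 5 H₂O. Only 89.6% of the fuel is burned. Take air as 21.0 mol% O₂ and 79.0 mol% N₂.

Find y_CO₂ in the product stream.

0.0913

Stoichiometric O₂ = 6.5 × 258 = 1677 mol; O₂ fed = 1677 × 1.192 = 1999 mol.
N₂ fed = 1999 × 79/21 = 7520 mol.
Fuel reacted = 0.896 × 258 → ξ = 231.2 mol.
Outlet (n = n₀ + ν ξ):
  C₄H₁₀: 258 − 1(231.2) = 26.83
  O₂: 1999 − 6.5(231.2) = 496.4
  N₂: 7520 (inert)
  CO₂: 0 + 4(231.2) = 924.7
  H₂O: 0 + 5(231.2) = 1156
Total out = 10120 mol; y_CO₂ = 924.7 / 10120 = 0.09134.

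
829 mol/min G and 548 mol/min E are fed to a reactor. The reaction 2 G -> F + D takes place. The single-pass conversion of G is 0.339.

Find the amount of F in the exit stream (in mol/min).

G reacted = 0.339 × 829 = 281 mol/min; ν_G = −2, so ξ = 281/2 = 140.5 mol/min.
Outlet amounts (n = n₀ + ν ξ):
  G: 829 − 2(140.5) = 548
  F: 0 + 1(140.5) = 140.5
  D: 0 + 1(140.5) = 140.5
  E: 548 (inert)

141 mol/min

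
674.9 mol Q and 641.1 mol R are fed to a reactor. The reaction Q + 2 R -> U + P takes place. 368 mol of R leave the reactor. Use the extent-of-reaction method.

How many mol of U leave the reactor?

For R: n = n₀ − 2ξ → 368 = 641.1 − 2ξ, giving ξ = 136.6 mol.
Outlet amounts (n = n₀ + ν ξ):
  Q: 674.9 − 1(136.6) = 538.3
  R: 641.1 − 2(136.6) = 368
  U: 0 + 1(136.6) = 136.6
  P: 0 + 1(136.6) = 136.6

137 mol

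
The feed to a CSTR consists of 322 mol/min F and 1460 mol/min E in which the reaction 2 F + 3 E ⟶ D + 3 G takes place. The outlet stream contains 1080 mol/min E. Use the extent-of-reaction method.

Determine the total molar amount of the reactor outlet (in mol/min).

1660 mol/min

For E: n = n₀ − 3ξ → 1080 = 1460 − 3ξ, giving ξ = 126.7 mol/min.
Outlet amounts (n = n₀ + ν ξ):
  F: 322 − 2(126.7) = 68.67
  E: 1460 − 3(126.7) = 1080
  D: 0 + 1(126.7) = 126.7
  G: 0 + 3(126.7) = 380
Total out = 68.67 + 1080 + 126.7 + 380 = 1655 mol/min.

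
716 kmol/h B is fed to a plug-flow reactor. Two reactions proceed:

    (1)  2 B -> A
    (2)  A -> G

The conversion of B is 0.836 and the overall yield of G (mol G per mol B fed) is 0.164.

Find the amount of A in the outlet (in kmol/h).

Conversion of B: B consumed = 2ξ₁ = 0.836 × 716 → ξ₁ = 299.3 kmol/h.
Yield of G: 1ξ₂ / 716 = 0.164 → ξ₂ = 117.4 kmol/h.
Outlet amounts (n = n₀ + Σ ν·ξ):
  B: 716 − 2(299.3) = 117.4
  A: 0 + 1(299.3) − 1(117.4) = 181.9
  G: 0 + 1(117.4) = 117.4

182 kmol/h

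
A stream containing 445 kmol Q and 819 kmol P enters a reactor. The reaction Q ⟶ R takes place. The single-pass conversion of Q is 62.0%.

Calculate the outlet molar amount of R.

276 kmol

Q reacted = 0.62 × 445 = 275.9 kmol; ν_Q = −1, so ξ = 275.9/1 = 275.9 kmol.
Outlet amounts (n = n₀ + ν ξ):
  Q: 445 − 1(275.9) = 169.1
  R: 0 + 1(275.9) = 275.9
  P: 819 (inert)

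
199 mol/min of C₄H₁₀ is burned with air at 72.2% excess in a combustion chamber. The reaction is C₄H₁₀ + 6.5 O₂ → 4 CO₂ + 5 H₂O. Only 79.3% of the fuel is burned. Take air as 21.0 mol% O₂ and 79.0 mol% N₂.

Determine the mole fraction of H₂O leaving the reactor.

0.0715

Stoichiometric O₂ = 6.5 × 199 = 1294 mol/min; O₂ fed = 1294 × 1.722 = 2227 mol/min.
N₂ fed = 2227 × 79/21 = 8379 mol/min.
Fuel reacted = 0.793 × 199 → ξ = 157.8 mol/min.
Outlet (n = n₀ + ν ξ):
  C₄H₁₀: 199 − 1(157.8) = 41.19
  O₂: 2227 − 6.5(157.8) = 1202
  N₂: 8379 (inert)
  CO₂: 0 + 4(157.8) = 631.2
  H₂O: 0 + 5(157.8) = 789
Total out = 11040 mol/min; y_H₂O = 789 / 11040 = 0.07145.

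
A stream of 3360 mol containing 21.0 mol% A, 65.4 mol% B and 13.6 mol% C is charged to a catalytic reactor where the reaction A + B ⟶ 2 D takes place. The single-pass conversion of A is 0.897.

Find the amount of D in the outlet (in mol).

A reacted = 0.897 × 705.6 = 632.9 mol; ν_A = −1, so ξ = 632.9/1 = 632.9 mol.
Outlet amounts (n = n₀ + ν ξ):
  A: 705.6 − 1(632.9) = 72.68
  B: 2197 − 1(632.9) = 1565
  D: 0 + 2(632.9) = 1266
  C: 457 (inert)

1270 mol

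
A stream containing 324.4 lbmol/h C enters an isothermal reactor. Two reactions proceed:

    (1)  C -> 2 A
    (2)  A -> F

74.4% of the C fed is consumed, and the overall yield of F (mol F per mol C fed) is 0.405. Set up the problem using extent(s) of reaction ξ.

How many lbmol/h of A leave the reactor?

Conversion of C: C consumed = 1ξ₁ = 0.744 × 324.4 → ξ₁ = 241.4 lbmol/h.
Yield of F: 1ξ₂ / 324.4 = 0.405 → ξ₂ = 131.4 lbmol/h.
Outlet amounts (n = n₀ + Σ ν·ξ):
  C: 324.4 − 1(241.4) = 83.05
  A: 0 + 2(241.4) − 1(131.4) = 351.3
  F: 0 + 1(131.4) = 131.4

351 lbmol/h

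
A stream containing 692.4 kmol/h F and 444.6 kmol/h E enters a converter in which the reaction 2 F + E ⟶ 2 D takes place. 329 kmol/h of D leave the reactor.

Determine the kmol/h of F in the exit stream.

363 kmol/h

For D: n = n₀ + 2ξ → 329 = 0 + 2ξ, giving ξ = 164.5 kmol/h.
Outlet amounts (n = n₀ + ν ξ):
  F: 692.4 − 2(164.5) = 363.4
  E: 444.6 − 1(164.5) = 280.1
  D: 0 + 2(164.5) = 329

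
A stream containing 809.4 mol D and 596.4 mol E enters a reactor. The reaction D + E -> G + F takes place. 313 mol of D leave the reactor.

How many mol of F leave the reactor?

496 mol

For D: n = n₀ − 1ξ → 313 = 809.4 − 1ξ, giving ξ = 496.4 mol.
Outlet amounts (n = n₀ + ν ξ):
  D: 809.4 − 1(496.4) = 313
  E: 596.4 − 1(496.4) = 100
  G: 0 + 1(496.4) = 496.4
  F: 0 + 1(496.4) = 496.4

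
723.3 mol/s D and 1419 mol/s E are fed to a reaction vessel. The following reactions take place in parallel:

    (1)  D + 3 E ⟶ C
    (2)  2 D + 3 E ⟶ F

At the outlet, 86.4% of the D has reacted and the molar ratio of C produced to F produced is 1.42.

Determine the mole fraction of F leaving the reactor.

Conversion of D: D consumed = 0.864 × 723.3 = 624.9 mol/s = 1ξ₁ + 2ξ₂.
Selectivity: 1ξ₁ / (1ξ₂) = 1.42 → ξ₁ = 1.42 ξ₂.
Substitute: (1·1.42 + 2) ξ₂ = 624.9 → ξ₂ = 182.7 mol/s, ξ₁ = 259.5 mol/s.
Outlet amounts (n = n₀ + Σ ν·ξ):
  D: 723.3 − 1(259.5) − 2(182.7) = 98.37
  E: 1419 − 3(259.5) − 3(182.7) = 92.39
  C: 0 + 1(259.5) = 259.5
  F: 0 + 1(182.7) = 182.7
Total out = 633 mol/s; y_F = 182.7 / 633 = 0.2887.

0.289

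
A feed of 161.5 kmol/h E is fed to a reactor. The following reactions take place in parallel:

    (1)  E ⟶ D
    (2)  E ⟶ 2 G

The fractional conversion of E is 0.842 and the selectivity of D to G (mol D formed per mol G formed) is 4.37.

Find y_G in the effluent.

0.159

Conversion of E: E consumed = 0.842 × 161.5 = 136 kmol/h = 1ξ₁ + 1ξ₂.
Selectivity: 1ξ₁ / (2ξ₂) = 4.37 → ξ₁ = 8.74 ξ₂.
Substitute: (1·8.74 + 1) ξ₂ = 136 → ξ₂ = 13.96 kmol/h, ξ₁ = 122 kmol/h.
Outlet amounts (n = n₀ + Σ ν·ξ):
  E: 161.5 − 1(122) − 1(13.96) = 25.52
  D: 0 + 1(122) = 122
  G: 0 + 2(13.96) = 27.92
Total out = 175.5 kmol/h; y_G = 27.92 / 175.5 = 0.1591.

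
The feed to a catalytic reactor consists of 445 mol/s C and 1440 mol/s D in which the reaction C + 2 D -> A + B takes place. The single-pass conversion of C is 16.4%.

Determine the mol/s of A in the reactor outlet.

73 mol/s

C reacted = 0.164 × 445 = 72.98 mol/s; ν_C = −1, so ξ = 72.98/1 = 72.98 mol/s.
Outlet amounts (n = n₀ + ν ξ):
  C: 445 − 1(72.98) = 372
  D: 1440 − 2(72.98) = 1294
  A: 0 + 1(72.98) = 72.98
  B: 0 + 1(72.98) = 72.98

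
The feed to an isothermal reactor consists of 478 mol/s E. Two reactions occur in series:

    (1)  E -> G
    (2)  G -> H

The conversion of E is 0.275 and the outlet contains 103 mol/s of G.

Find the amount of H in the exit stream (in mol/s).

28.5 mol/s

Conversion of E: E consumed = 1ξ₁ = 0.275 × 478 → ξ₁ = 131.5 mol/s.
G balance: n_G = 0 + 1ξ₁ − 1ξ₂ = 103 → ξ₂ = (1·131.5 − 103)/1 = 28.45 mol/s.
Outlet amounts (n = n₀ + Σ ν·ξ):
  E: 478 − 1(131.5) = 346.5
  G: 0 + 1(131.5) − 1(28.45) = 103
  H: 0 + 1(28.45) = 28.45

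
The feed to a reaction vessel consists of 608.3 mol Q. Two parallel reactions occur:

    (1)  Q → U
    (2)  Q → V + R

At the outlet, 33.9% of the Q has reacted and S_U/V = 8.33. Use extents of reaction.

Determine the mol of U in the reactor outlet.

Conversion of Q: Q consumed = 0.339 × 608.3 = 206.2 mol = 1ξ₁ + 1ξ₂.
Selectivity: 1ξ₁ / (1ξ₂) = 8.33 → ξ₁ = 8.33 ξ₂.
Substitute: (1·8.33 + 1) ξ₂ = 206.2 → ξ₂ = 22.1 mol, ξ₁ = 184.1 mol.
Outlet amounts (n = n₀ + Σ ν·ξ):
  Q: 608.3 − 1(184.1) − 1(22.1) = 402.1
  U: 0 + 1(184.1) = 184.1
  V: 0 + 1(22.1) = 22.1
  R: 0 + 1(22.1) = 22.1

184 mol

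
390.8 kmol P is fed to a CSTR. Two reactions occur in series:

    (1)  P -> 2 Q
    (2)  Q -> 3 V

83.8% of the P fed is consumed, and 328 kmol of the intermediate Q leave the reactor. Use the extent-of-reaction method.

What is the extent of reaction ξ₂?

ξ₂ = 327 kmol

Conversion of P: P consumed = 1ξ₁ = 0.838 × 390.8 → ξ₁ = 327.5 kmol.
Q balance: n_Q = 0 + 2ξ₁ − 1ξ₂ = 328 → ξ₂ = (2·327.5 − 328)/1 = 327 kmol.
Outlet amounts (n = n₀ + Σ ν·ξ):
  P: 390.8 − 1(327.5) = 63.31
  Q: 0 + 2(327.5) − 1(327) = 328
  V: 0 + 3(327) = 980.9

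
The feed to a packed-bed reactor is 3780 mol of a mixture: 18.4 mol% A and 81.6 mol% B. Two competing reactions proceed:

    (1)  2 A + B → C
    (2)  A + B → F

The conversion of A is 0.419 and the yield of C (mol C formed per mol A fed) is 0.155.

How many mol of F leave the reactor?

75.8 mol

Yield of C: 1ξ₁ / 695.5 = 0.155 → ξ₁ = 107.8 mol.
Conversion of A: 2ξ₁ + 1ξ₂ = 0.419 × 695.5 = 291.4 → ξ₂ = 75.81 mol.
Outlet amounts (n = n₀ + Σ ν·ξ):
  A: 695.5 − 2(107.8) − 1(75.81) = 404.1
  B: 3084 − 1(107.8) − 1(75.81) = 2901
  C: 0 + 1(107.8) = 107.8
  F: 0 + 1(75.81) = 75.81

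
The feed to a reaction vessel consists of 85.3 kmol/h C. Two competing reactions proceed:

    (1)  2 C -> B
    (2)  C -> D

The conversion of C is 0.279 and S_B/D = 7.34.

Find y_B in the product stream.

Conversion of C: C consumed = 0.279 × 85.3 = 23.8 kmol/h = 2ξ₁ + 1ξ₂.
Selectivity: 1ξ₁ / (1ξ₂) = 7.34 → ξ₁ = 7.34 ξ₂.
Substitute: (2·7.34 + 1) ξ₂ = 23.8 → ξ₂ = 1.518 kmol/h, ξ₁ = 11.14 kmol/h.
Outlet amounts (n = n₀ + Σ ν·ξ):
  C: 85.3 − 2(11.14) − 1(1.518) = 61.5
  B: 0 + 1(11.14) = 11.14
  D: 0 + 1(1.518) = 1.518
Total out = 74.16 kmol/h; y_B = 11.14 / 74.16 = 0.1502.

0.15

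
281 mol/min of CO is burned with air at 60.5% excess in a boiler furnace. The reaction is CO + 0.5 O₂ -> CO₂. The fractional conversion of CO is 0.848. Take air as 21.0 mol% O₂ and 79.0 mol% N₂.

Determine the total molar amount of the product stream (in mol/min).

1240 mol/min

Stoichiometric O₂ = 0.5 × 281 = 140.5 mol/min; O₂ fed = 140.5 × 1.605 = 225.5 mol/min.
N₂ fed = 225.5 × 79/21 = 848.3 mol/min.
Fuel reacted = 0.848 × 281 → ξ = 238.3 mol/min.
Outlet (n = n₀ + ν ξ):
  CO: 281 − 1(238.3) = 42.71
  O₂: 225.5 − 0.5(238.3) = 106.4
  N₂: 848.3 (inert)
  CO₂: 0 + 1(238.3) = 238.3
Total out = 42.71 + 106.4 + 848.3 + 238.3 = 1236 mol/min.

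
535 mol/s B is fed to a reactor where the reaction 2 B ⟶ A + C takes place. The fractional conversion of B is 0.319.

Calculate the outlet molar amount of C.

85.3 mol/s

B reacted = 0.319 × 535 = 170.7 mol/s; ν_B = −2, so ξ = 170.7/2 = 85.33 mol/s.
Outlet amounts (n = n₀ + ν ξ):
  B: 535 − 2(85.33) = 364.3
  A: 0 + 1(85.33) = 85.33
  C: 0 + 1(85.33) = 85.33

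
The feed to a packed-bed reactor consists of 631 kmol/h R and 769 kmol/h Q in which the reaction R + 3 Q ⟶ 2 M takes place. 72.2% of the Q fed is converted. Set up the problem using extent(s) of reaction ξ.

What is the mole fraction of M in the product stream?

0.359

Q reacted = 0.722 × 769 = 555.2 kmol/h; ν_Q = −3, so ξ = 555.2/3 = 185.1 kmol/h.
Outlet amounts (n = n₀ + ν ξ):
  R: 631 − 1(185.1) = 445.9
  Q: 769 − 3(185.1) = 213.8
  M: 0 + 2(185.1) = 370.1
Total out = 1030 kmol/h; y_M = 370.1 / 1030 = 0.3594.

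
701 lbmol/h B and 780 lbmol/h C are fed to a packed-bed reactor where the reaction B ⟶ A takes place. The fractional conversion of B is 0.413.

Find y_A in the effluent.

0.195

B reacted = 0.413 × 701 = 289.5 lbmol/h; ν_B = −1, so ξ = 289.5/1 = 289.5 lbmol/h.
Outlet amounts (n = n₀ + ν ξ):
  B: 701 − 1(289.5) = 411.5
  A: 0 + 1(289.5) = 289.5
  C: 780 (inert)
Total out = 1481 lbmol/h; y_A = 289.5 / 1481 = 0.1955.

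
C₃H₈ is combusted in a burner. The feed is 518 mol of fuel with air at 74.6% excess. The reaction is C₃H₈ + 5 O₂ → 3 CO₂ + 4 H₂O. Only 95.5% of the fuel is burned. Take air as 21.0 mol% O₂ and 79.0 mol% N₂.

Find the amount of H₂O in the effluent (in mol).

1980 mol

Stoichiometric O₂ = 5 × 518 = 2590 mol; O₂ fed = 2590 × 1.746 = 4522 mol.
N₂ fed = 4522 × 79/21 = 17010 mol.
Fuel reacted = 0.955 × 518 → ξ = 494.7 mol.
Outlet (n = n₀ + ν ξ):
  C₃H₈: 518 − 1(494.7) = 23.31
  O₂: 4522 − 5(494.7) = 2049
  N₂: 17010 (inert)
  CO₂: 0 + 3(494.7) = 1484
  H₂O: 0 + 4(494.7) = 1979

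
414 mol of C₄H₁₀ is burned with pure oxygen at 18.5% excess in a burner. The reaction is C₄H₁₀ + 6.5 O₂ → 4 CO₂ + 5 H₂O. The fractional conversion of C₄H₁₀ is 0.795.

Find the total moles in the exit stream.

Stoichiometric O₂ = 6.5 × 414 = 2691 mol; O₂ fed = 2691 × 1.185 = 3189 mol.
Fuel reacted = 0.795 × 414 → ξ = 329.1 mol.
Outlet (n = n₀ + ν ξ):
  C₄H₁₀: 414 − 1(329.1) = 84.87
  O₂: 3189 − 6.5(329.1) = 1049
  CO₂: 0 + 4(329.1) = 1317
  H₂O: 0 + 5(329.1) = 1646
Total out = 84.87 + 1049 + 1317 + 1646 = 4097 mol.

4100 mol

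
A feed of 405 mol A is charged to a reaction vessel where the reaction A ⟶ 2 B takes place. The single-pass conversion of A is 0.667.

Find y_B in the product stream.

0.8

A reacted = 0.667 × 405 = 270.1 mol; ν_A = −1, so ξ = 270.1/1 = 270.1 mol.
Outlet amounts (n = n₀ + ν ξ):
  A: 405 − 1(270.1) = 134.9
  B: 0 + 2(270.1) = 540.3
Total out = 675.1 mol; y_B = 540.3 / 675.1 = 0.8002.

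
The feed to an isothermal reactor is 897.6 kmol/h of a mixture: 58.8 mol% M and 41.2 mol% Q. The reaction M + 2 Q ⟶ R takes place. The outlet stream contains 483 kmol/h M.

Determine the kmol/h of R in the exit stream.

44.8 kmol/h

For M: n = n₀ − 1ξ → 483 = 527.8 − 1ξ, giving ξ = 44.79 kmol/h.
Outlet amounts (n = n₀ + ν ξ):
  M: 527.8 − 1(44.79) = 483
  Q: 369.8 − 2(44.79) = 280.2
  R: 0 + 1(44.79) = 44.79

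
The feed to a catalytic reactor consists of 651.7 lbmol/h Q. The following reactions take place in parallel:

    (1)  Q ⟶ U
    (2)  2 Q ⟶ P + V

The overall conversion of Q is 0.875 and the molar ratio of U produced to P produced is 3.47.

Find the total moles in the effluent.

Conversion of Q: Q consumed = 0.875 × 651.7 = 570.2 lbmol/h = 1ξ₁ + 2ξ₂.
Selectivity: 1ξ₁ / (1ξ₂) = 3.47 → ξ₁ = 3.47 ξ₂.
Substitute: (1·3.47 + 2) ξ₂ = 570.2 → ξ₂ = 104.2 lbmol/h, ξ₁ = 361.7 lbmol/h.
Outlet amounts (n = n₀ + Σ ν·ξ):
  Q: 651.7 − 1(361.7) − 2(104.2) = 81.46
  U: 0 + 1(361.7) = 361.7
  P: 0 + 1(104.2) = 104.2
  V: 0 + 1(104.2) = 104.2
Total out = 81.46 + 361.7 + 104.2 + 104.2 = 651.7 lbmol/h.

652 lbmol/h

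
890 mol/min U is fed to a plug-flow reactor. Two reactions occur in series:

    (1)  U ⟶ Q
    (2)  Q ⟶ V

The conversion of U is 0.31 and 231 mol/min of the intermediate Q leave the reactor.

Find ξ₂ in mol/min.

Conversion of U: U consumed = 1ξ₁ = 0.31 × 890 → ξ₁ = 275.9 mol/min.
Q balance: n_Q = 0 + 1ξ₁ − 1ξ₂ = 231 → ξ₂ = (1·275.9 − 231)/1 = 44.9 mol/min.
Outlet amounts (n = n₀ + Σ ν·ξ):
  U: 890 − 1(275.9) = 614.1
  Q: 0 + 1(275.9) − 1(44.9) = 231
  V: 0 + 1(44.9) = 44.9

ξ₂ = 44.9 mol/min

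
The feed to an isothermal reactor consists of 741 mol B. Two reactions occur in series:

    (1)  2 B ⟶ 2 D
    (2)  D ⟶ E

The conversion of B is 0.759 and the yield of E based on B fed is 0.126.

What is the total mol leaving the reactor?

Conversion of B: B consumed = 2ξ₁ = 0.759 × 741 → ξ₁ = 281.2 mol.
Yield of E: 1ξ₂ / 741 = 0.126 → ξ₂ = 93.37 mol.
Outlet amounts (n = n₀ + Σ ν·ξ):
  B: 741 − 2(281.2) = 178.6
  D: 0 + 2(281.2) − 1(93.37) = 469.1
  E: 0 + 1(93.37) = 93.37
Total out = 178.6 + 469.1 + 93.37 = 741 mol.

741 mol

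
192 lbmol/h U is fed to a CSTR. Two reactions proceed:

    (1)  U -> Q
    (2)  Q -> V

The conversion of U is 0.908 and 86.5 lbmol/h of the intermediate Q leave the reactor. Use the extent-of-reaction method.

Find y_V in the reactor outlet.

Conversion of U: U consumed = 1ξ₁ = 0.908 × 192 → ξ₁ = 174.3 lbmol/h.
Q balance: n_Q = 0 + 1ξ₁ − 1ξ₂ = 86.5 → ξ₂ = (1·174.3 − 86.5)/1 = 87.84 lbmol/h.
Outlet amounts (n = n₀ + Σ ν·ξ):
  U: 192 − 1(174.3) = 17.66
  Q: 0 + 1(174.3) − 1(87.84) = 86.5
  V: 0 + 1(87.84) = 87.84
Total out = 192 lbmol/h; y_V = 87.84 / 192 = 0.4575.

0.457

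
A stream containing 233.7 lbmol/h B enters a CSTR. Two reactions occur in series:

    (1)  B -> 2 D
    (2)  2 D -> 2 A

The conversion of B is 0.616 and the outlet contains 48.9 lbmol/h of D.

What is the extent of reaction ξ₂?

Conversion of B: B consumed = 1ξ₁ = 0.616 × 233.7 → ξ₁ = 144 lbmol/h.
D balance: n_D = 0 + 2ξ₁ − 2ξ₂ = 48.9 → ξ₂ = (2·144 − 48.9)/2 = 119.5 lbmol/h.
Outlet amounts (n = n₀ + Σ ν·ξ):
  B: 233.7 − 1(144) = 89.74
  D: 0 + 2(144) − 2(119.5) = 48.9
  A: 0 + 2(119.5) = 239

ξ₂ = 120 lbmol/h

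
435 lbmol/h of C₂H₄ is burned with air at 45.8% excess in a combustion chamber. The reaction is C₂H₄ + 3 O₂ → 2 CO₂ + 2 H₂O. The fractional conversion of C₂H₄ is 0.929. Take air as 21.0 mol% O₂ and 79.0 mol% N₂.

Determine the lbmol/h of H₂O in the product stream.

Stoichiometric O₂ = 3 × 435 = 1305 lbmol/h; O₂ fed = 1305 × 1.458 = 1903 lbmol/h.
N₂ fed = 1903 × 79/21 = 7158 lbmol/h.
Fuel reacted = 0.929 × 435 → ξ = 404.1 lbmol/h.
Outlet (n = n₀ + ν ξ):
  C₂H₄: 435 − 1(404.1) = 30.88
  O₂: 1903 − 3(404.1) = 690.3
  N₂: 7158 (inert)
  CO₂: 0 + 2(404.1) = 808.2
  H₂O: 0 + 2(404.1) = 808.2

808 lbmol/h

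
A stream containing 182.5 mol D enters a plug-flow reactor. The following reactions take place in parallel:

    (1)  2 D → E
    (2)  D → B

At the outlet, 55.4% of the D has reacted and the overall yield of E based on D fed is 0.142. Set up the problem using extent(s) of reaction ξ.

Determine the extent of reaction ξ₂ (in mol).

ξ₂ = 49.3 mol

Yield of E: 1ξ₁ / 182.5 = 0.142 → ξ₁ = 25.91 mol.
Conversion of D: 2ξ₁ + 1ξ₂ = 0.554 × 182.5 = 101.1 → ξ₂ = 49.28 mol.
Outlet amounts (n = n₀ + Σ ν·ξ):
  D: 182.5 − 2(25.91) − 1(49.28) = 81.39
  E: 0 + 1(25.91) = 25.91
  B: 0 + 1(49.28) = 49.28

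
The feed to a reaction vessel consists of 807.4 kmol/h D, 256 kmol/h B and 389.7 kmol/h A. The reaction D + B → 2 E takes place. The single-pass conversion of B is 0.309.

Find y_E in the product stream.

0.109

B reacted = 0.309 × 256 = 79.1 kmol/h; ν_B = −1, so ξ = 79.1/1 = 79.1 kmol/h.
Outlet amounts (n = n₀ + ν ξ):
  D: 807.4 − 1(79.1) = 728.3
  B: 256 − 1(79.1) = 176.9
  E: 0 + 2(79.1) = 158.2
  A: 389.7 (inert)
Total out = 1453 kmol/h; y_E = 158.2 / 1453 = 0.1089.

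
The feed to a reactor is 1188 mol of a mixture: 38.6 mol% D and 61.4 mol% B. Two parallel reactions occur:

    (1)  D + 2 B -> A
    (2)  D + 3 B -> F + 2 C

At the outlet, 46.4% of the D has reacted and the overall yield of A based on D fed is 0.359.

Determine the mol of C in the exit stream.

Yield of A: 1ξ₁ / 458.6 = 0.359 → ξ₁ = 164.6 mol.
Conversion of D: 1ξ₁ + 1ξ₂ = 0.464 × 458.6 = 212.8 → ξ₂ = 48.15 mol.
Outlet amounts (n = n₀ + Σ ν·ξ):
  D: 458.6 − 1(164.6) − 1(48.15) = 245.8
  B: 729.4 − 2(164.6) − 3(48.15) = 255.7
  A: 0 + 1(164.6) = 164.6
  F: 0 + 1(48.15) = 48.15
  C: 0 + 2(48.15) = 96.3

96.3 mol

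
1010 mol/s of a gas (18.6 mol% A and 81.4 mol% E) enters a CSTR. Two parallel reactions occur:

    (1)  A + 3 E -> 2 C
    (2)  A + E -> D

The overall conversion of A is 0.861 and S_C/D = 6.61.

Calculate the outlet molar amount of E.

Conversion of A: A consumed = 0.861 × 187.9 = 161.7 mol/s = 1ξ₁ + 1ξ₂.
Selectivity: 2ξ₁ / (1ξ₂) = 6.61 → ξ₁ = 3.305 ξ₂.
Substitute: (1·3.305 + 1) ξ₂ = 161.7 → ξ₂ = 37.57 mol/s, ξ₁ = 124.2 mol/s.
Outlet amounts (n = n₀ + Σ ν·ξ):
  A: 187.9 − 1(124.2) − 1(37.57) = 26.11
  E: 822.1 − 3(124.2) − 1(37.57) = 412
  C: 0 + 2(124.2) = 248.4
  D: 0 + 1(37.57) = 37.57

412 mol/s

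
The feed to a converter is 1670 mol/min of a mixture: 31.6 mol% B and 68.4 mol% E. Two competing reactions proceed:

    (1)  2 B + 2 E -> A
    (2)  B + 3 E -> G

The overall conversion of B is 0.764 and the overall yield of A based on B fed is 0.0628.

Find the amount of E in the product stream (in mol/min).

Yield of A: 1ξ₁ / 527.7 = 0.0628 → ξ₁ = 33.14 mol/min.
Conversion of B: 2ξ₁ + 1ξ₂ = 0.764 × 527.7 = 403.2 → ξ₂ = 336.9 mol/min.
Outlet amounts (n = n₀ + Σ ν·ξ):
  B: 527.7 − 2(33.14) − 1(336.9) = 124.5
  E: 1142 − 2(33.14) − 3(336.9) = 65.31
  A: 0 + 1(33.14) = 33.14
  G: 0 + 1(336.9) = 336.9

65.3 mol/min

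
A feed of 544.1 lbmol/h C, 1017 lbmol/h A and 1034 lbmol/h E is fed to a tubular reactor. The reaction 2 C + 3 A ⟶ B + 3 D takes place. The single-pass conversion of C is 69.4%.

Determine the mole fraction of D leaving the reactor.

0.235

C reacted = 0.694 × 544.1 = 377.6 lbmol/h; ν_C = −2, so ξ = 377.6/2 = 188.8 lbmol/h.
Outlet amounts (n = n₀ + ν ξ):
  C: 544.1 − 2(188.8) = 166.5
  A: 1017 − 3(188.8) = 450.6
  B: 0 + 1(188.8) = 188.8
  D: 0 + 3(188.8) = 566.4
  E: 1034 (inert)
Total out = 2406 lbmol/h; y_D = 566.4 / 2406 = 0.2354.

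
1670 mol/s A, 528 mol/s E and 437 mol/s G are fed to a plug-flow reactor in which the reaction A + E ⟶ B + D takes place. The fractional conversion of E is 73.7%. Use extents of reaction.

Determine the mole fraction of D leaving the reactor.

E reacted = 0.737 × 528 = 389.1 mol/s; ν_E = −1, so ξ = 389.1/1 = 389.1 mol/s.
Outlet amounts (n = n₀ + ν ξ):
  A: 1670 − 1(389.1) = 1281
  E: 528 − 1(389.1) = 138.9
  B: 0 + 1(389.1) = 389.1
  D: 0 + 1(389.1) = 389.1
  G: 437 (inert)
Total out = 2635 mol/s; y_D = 389.1 / 2635 = 0.1477.

0.148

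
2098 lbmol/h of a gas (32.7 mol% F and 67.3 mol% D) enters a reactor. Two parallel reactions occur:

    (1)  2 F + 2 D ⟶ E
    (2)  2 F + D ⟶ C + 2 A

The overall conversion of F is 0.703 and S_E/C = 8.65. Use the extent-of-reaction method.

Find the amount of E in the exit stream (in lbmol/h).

Conversion of F: F consumed = 0.703 × 686 = 482.3 lbmol/h = 2ξ₁ + 2ξ₂.
Selectivity: 1ξ₁ / (1ξ₂) = 8.65 → ξ₁ = 8.65 ξ₂.
Substitute: (2·8.65 + 2) ξ₂ = 482.3 → ξ₂ = 24.99 lbmol/h, ξ₁ = 216.2 lbmol/h.
Outlet amounts (n = n₀ + Σ ν·ξ):
  F: 686 − 2(216.2) − 2(24.99) = 203.8
  D: 1412 − 2(216.2) − 1(24.99) = 954.7
  E: 0 + 1(216.2) = 216.2
  C: 0 + 1(24.99) = 24.99
  A: 0 + 2(24.99) = 49.98

216 lbmol/h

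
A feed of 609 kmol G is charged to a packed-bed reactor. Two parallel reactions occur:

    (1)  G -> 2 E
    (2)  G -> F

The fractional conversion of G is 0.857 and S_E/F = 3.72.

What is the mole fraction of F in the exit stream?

0.192

Conversion of G: G consumed = 0.857 × 609 = 521.9 kmol = 1ξ₁ + 1ξ₂.
Selectivity: 2ξ₁ / (1ξ₂) = 3.72 → ξ₁ = 1.86 ξ₂.
Substitute: (1·1.86 + 1) ξ₂ = 521.9 → ξ₂ = 182.5 kmol, ξ₁ = 339.4 kmol.
Outlet amounts (n = n₀ + Σ ν·ξ):
  G: 609 − 1(339.4) − 1(182.5) = 87.09
  E: 0 + 2(339.4) = 678.9
  F: 0 + 1(182.5) = 182.5
Total out = 948.4 kmol; y_F = 182.5 / 948.4 = 0.1924.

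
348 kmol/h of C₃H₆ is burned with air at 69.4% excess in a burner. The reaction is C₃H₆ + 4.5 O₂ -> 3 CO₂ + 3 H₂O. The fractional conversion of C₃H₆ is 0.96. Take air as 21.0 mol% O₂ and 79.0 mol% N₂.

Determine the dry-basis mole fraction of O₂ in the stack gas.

Stoichiometric O₂ = 4.5 × 348 = 1566 kmol/h; O₂ fed = 1566 × 1.694 = 2653 kmol/h.
N₂ fed = 2653 × 79/21 = 9980 kmol/h.
Fuel reacted = 0.96 × 348 → ξ = 334.1 kmol/h.
Outlet (n = n₀ + ν ξ):
  C₃H₆: 348 − 1(334.1) = 13.92
  O₂: 2653 − 4.5(334.1) = 1149
  N₂: 9980 (inert)
  CO₂: 0 + 3(334.1) = 1002
  H₂O: 0 + 3(334.1) = 1002
Dry total = 12150 kmol/h; y_O₂ (dry) = 1149 / 12150 = 0.09464.

0.0946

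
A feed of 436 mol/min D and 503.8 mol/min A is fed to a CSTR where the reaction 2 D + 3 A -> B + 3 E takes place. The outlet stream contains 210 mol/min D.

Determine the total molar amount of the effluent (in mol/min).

827 mol/min

For D: n = n₀ − 2ξ → 210 = 436 − 2ξ, giving ξ = 113 mol/min.
Outlet amounts (n = n₀ + ν ξ):
  D: 436 − 2(113) = 210
  A: 503.8 − 3(113) = 164.8
  B: 0 + 1(113) = 113
  E: 0 + 3(113) = 339
Total out = 210 + 164.8 + 113 + 339 = 826.8 mol/min.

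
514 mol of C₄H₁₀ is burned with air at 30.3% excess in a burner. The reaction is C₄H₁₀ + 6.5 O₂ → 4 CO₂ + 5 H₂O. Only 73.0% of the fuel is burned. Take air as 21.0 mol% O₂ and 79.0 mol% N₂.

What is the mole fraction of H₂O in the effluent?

Stoichiometric O₂ = 6.5 × 514 = 3341 mol; O₂ fed = 3341 × 1.303 = 4353 mol.
N₂ fed = 4353 × 79/21 = 16380 mol.
Fuel reacted = 0.73 × 514 → ξ = 375.2 mol.
Outlet (n = n₀ + ν ξ):
  C₄H₁₀: 514 − 1(375.2) = 138.8
  O₂: 4353 − 6.5(375.2) = 1914
  N₂: 16380 (inert)
  CO₂: 0 + 4(375.2) = 1501
  H₂O: 0 + 5(375.2) = 1876
Total out = 21810 mol; y_H₂O = 1876 / 21810 = 0.08603.

0.086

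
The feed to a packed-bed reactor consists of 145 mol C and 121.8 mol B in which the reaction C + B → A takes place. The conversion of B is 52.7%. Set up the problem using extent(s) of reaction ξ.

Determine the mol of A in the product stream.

64.2 mol

B reacted = 0.527 × 121.8 = 64.19 mol; ν_B = −1, so ξ = 64.19/1 = 64.19 mol.
Outlet amounts (n = n₀ + ν ξ):
  C: 145 − 1(64.19) = 80.81
  B: 121.8 − 1(64.19) = 57.61
  A: 0 + 1(64.19) = 64.19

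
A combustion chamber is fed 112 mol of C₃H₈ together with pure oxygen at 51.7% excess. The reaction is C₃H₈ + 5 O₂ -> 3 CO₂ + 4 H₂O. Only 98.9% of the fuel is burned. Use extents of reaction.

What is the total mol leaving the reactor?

Stoichiometric O₂ = 5 × 112 = 560 mol; O₂ fed = 560 × 1.517 = 849.5 mol.
Fuel reacted = 0.989 × 112 → ξ = 110.8 mol.
Outlet (n = n₀ + ν ξ):
  C₃H₈: 112 − 1(110.8) = 1.232
  O₂: 849.5 − 5(110.8) = 295.7
  CO₂: 0 + 3(110.8) = 332.3
  H₂O: 0 + 4(110.8) = 443.1
Total out = 1.232 + 295.7 + 332.3 + 443.1 = 1072 mol.

1070 mol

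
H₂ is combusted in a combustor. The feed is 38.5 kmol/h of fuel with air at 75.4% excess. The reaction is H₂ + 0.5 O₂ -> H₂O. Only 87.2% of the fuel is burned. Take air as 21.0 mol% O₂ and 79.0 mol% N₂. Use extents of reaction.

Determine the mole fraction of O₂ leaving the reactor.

0.093

Stoichiometric O₂ = 0.5 × 38.5 = 19.25 kmol/h; O₂ fed = 19.25 × 1.754 = 33.76 kmol/h.
N₂ fed = 33.76 × 79/21 = 127 kmol/h.
Fuel reacted = 0.872 × 38.5 → ξ = 33.57 kmol/h.
Outlet (n = n₀ + ν ξ):
  H₂: 38.5 − 1(33.57) = 4.928
  O₂: 33.76 − 0.5(33.57) = 16.98
  N₂: 127 (inert)
  H₂O: 0 + 1(33.57) = 33.57
Total out = 182.5 kmol/h; y_O₂ = 16.98 / 182.5 = 0.09303.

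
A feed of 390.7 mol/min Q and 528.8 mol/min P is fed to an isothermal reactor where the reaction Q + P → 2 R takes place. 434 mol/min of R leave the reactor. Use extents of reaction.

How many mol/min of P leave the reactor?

312 mol/min

For R: n = n₀ + 2ξ → 434 = 0 + 2ξ, giving ξ = 217 mol/min.
Outlet amounts (n = n₀ + ν ξ):
  Q: 390.7 − 1(217) = 173.7
  P: 528.8 − 1(217) = 311.8
  R: 0 + 2(217) = 434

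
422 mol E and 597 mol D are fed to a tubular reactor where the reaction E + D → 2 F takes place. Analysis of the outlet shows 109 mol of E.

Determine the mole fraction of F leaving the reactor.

For E: n = n₀ − 1ξ → 109 = 422 − 1ξ, giving ξ = 313 mol.
Outlet amounts (n = n₀ + ν ξ):
  E: 422 − 1(313) = 109
  D: 597 − 1(313) = 284
  F: 0 + 2(313) = 626
Total out = 1019 mol; y_F = 626 / 1019 = 0.6143.

0.614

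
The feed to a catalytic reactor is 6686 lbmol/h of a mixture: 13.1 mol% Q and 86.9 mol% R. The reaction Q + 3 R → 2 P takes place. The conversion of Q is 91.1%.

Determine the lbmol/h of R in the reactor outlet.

Q reacted = 0.911 × 875.9 = 797.9 lbmol/h; ν_Q = −1, so ξ = 797.9/1 = 797.9 lbmol/h.
Outlet amounts (n = n₀ + ν ξ):
  Q: 875.9 − 1(797.9) = 77.95
  R: 5810 − 3(797.9) = 3416
  P: 0 + 2(797.9) = 1596

3420 lbmol/h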